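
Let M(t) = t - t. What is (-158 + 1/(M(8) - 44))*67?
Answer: -465851/44 ≈ -10588.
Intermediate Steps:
M(t) = 0
(-158 + 1/(M(8) - 44))*67 = (-158 + 1/(0 - 44))*67 = (-158 + 1/(-44))*67 = (-158 - 1/44)*67 = -6953/44*67 = -465851/44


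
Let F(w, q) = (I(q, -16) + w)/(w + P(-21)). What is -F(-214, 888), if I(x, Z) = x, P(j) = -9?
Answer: 674/223 ≈ 3.0224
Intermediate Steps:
F(w, q) = (q + w)/(-9 + w) (F(w, q) = (q + w)/(w - 9) = (q + w)/(-9 + w))
-F(-214, 888) = -(888 - 214)/(-9 - 214) = -674/(-223) = -(-1)*674/223 = -1*(-674/223) = 674/223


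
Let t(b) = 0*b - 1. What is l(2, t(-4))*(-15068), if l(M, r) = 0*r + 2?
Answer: -30136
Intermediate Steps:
t(b) = -1 (t(b) = 0 - 1 = -1)
l(M, r) = 2 (l(M, r) = 0 + 2 = 2)
l(2, t(-4))*(-15068) = 2*(-15068) = -30136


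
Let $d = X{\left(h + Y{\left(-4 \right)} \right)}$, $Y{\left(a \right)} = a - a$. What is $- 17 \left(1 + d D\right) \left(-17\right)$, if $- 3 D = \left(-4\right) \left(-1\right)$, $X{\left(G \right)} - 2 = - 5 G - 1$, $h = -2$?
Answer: $- \frac{11849}{3} \approx -3949.7$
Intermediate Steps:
$Y{\left(a \right)} = 0$
$X{\left(G \right)} = 1 - 5 G$ ($X{\left(G \right)} = 2 - \left(1 + 5 G\right) = 1 - 5 G$)
$D = - \frac{4}{3}$ ($D = - \frac{\left(-4\right) \left(-1\right)}{3} = \left(- \frac{1}{3}\right) 4 = - \frac{4}{3} \approx -1.3333$)
$d = 11$ ($d = 1 - 5 \left(-2 + 0\right) = 1 - -10 = 1 + 10 = 11$)
$- 17 \left(1 + d D\right) \left(-17\right) = - 17 \left(1 + 11 \left(- \frac{4}{3}\right)\right) \left(-17\right) = - 17 \left(1 - \frac{44}{3}\right) \left(-17\right) = \left(-17\right) \left(- \frac{41}{3}\right) \left(-17\right) = \frac{697}{3} \left(-17\right) = - \frac{11849}{3}$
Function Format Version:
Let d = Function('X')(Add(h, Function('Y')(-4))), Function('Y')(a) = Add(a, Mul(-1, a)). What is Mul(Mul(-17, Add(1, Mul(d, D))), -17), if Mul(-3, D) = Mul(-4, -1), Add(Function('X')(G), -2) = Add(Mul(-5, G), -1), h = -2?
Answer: Rational(-11849, 3) ≈ -3949.7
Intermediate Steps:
Function('Y')(a) = 0
Function('X')(G) = Add(1, Mul(-5, G)) (Function('X')(G) = Add(2, Add(Mul(-5, G), -1)) = Add(2, Add(-1, Mul(-5, G))) = Add(1, Mul(-5, G)))
D = Rational(-4, 3) (D = Mul(Rational(-1, 3), Mul(-4, -1)) = Mul(Rational(-1, 3), 4) = Rational(-4, 3) ≈ -1.3333)
d = 11 (d = Add(1, Mul(-5, Add(-2, 0))) = Add(1, Mul(-5, -2)) = Add(1, 10) = 11)
Mul(Mul(-17, Add(1, Mul(d, D))), -17) = Mul(Mul(-17, Add(1, Mul(11, Rational(-4, 3)))), -17) = Mul(Mul(-17, Add(1, Rational(-44, 3))), -17) = Mul(Mul(-17, Rational(-41, 3)), -17) = Mul(Rational(697, 3), -17) = Rational(-11849, 3)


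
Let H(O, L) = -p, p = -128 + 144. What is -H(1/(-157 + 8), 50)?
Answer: 16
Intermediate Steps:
p = 16
H(O, L) = -16 (H(O, L) = -1*16 = -16)
-H(1/(-157 + 8), 50) = -1*(-16) = 16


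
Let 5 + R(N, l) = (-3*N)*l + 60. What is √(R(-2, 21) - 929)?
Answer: 2*I*√187 ≈ 27.35*I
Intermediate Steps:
R(N, l) = 55 - 3*N*l (R(N, l) = -5 + ((-3*N)*l + 60) = -5 + (-3*N*l + 60) = -5 + (60 - 3*N*l) = 55 - 3*N*l)
√(R(-2, 21) - 929) = √((55 - 3*(-2)*21) - 929) = √((55 + 126) - 929) = √(181 - 929) = √(-748) = 2*I*√187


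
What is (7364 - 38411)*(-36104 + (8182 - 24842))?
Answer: 1638163908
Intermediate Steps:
(7364 - 38411)*(-36104 + (8182 - 24842)) = -31047*(-36104 - 16660) = -31047*(-52764) = 1638163908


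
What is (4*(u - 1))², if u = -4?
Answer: 400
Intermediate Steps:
(4*(u - 1))² = (4*(-4 - 1))² = (4*(-5))² = (-20)² = 400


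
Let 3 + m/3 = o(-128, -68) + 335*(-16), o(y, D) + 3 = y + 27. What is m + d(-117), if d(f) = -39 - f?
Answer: -16323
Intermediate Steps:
o(y, D) = 24 + y (o(y, D) = -3 + (y + 27) = -3 + (27 + y) = 24 + y)
m = -16401 (m = -9 + 3*((24 - 128) + 335*(-16)) = -9 + 3*(-104 - 5360) = -9 + 3*(-5464) = -9 - 16392 = -16401)
m + d(-117) = -16401 + (-39 - 1*(-117)) = -16401 + (-39 + 117) = -16401 + 78 = -16323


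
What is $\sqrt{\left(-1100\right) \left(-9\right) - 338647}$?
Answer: $i \sqrt{328747} \approx 573.36 i$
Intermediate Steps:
$\sqrt{\left(-1100\right) \left(-9\right) - 338647} = \sqrt{9900 - 338647} = \sqrt{-328747} = i \sqrt{328747}$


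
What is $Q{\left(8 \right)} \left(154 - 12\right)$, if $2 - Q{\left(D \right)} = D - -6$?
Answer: $-1704$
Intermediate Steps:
$Q{\left(D \right)} = -4 - D$ ($Q{\left(D \right)} = 2 - \left(D - -6\right) = 2 - \left(D + 6\right) = 2 - \left(6 + D\right) = -4 - D$)
$Q{\left(8 \right)} \left(154 - 12\right) = \left(-4 - 8\right) \left(154 - 12\right) = \left(-4 - 8\right) 142 = \left(-12\right) 142 = -1704$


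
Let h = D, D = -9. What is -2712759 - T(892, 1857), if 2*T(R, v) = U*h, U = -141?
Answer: -5426787/2 ≈ -2.7134e+6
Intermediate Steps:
h = -9
T(R, v) = 1269/2 (T(R, v) = (-141*(-9))/2 = (½)*1269 = 1269/2)
-2712759 - T(892, 1857) = -2712759 - 1*1269/2 = -2712759 - 1269/2 = -5426787/2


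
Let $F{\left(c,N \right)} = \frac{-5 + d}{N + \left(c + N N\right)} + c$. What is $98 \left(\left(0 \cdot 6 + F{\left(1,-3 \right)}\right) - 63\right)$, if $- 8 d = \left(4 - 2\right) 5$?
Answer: $- \frac{12327}{2} \approx -6163.5$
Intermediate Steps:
$d = - \frac{5}{4}$ ($d = - \frac{\left(4 - 2\right) 5}{8} = - \frac{2 \cdot 5}{8} = \left(- \frac{1}{8}\right) 10 = - \frac{5}{4} \approx -1.25$)
$F{\left(c,N \right)} = c - \frac{25}{4 \left(N + c + N^{2}\right)}$ ($F{\left(c,N \right)} = \frac{-5 - \frac{5}{4}}{N + \left(c + N N\right)} + c = - \frac{25}{4 \left(N + \left(c + N^{2}\right)\right)} + c = - \frac{25}{4 \left(N + c + N^{2}\right)} + c = c - \frac{25}{4 \left(N + c + N^{2}\right)}$)
$98 \left(\left(0 \cdot 6 + F{\left(1,-3 \right)}\right) - 63\right) = 98 \left(\left(0 \cdot 6 + \frac{- \frac{25}{4} + 1^{2} - 3 + 1 \left(-3\right)^{2}}{-3 + 1 + \left(-3\right)^{2}}\right) - 63\right) = 98 \left(\left(0 + \frac{- \frac{25}{4} + 1 - 3 + 1 \cdot 9}{-3 + 1 + 9}\right) - 63\right) = 98 \left(\left(0 + \frac{- \frac{25}{4} + 1 - 3 + 9}{7}\right) - 63\right) = 98 \left(\left(0 + \frac{1}{7} \cdot \frac{3}{4}\right) - 63\right) = 98 \left(\left(0 + \frac{3}{28}\right) - 63\right) = 98 \left(\frac{3}{28} - 63\right) = 98 \left(- \frac{1761}{28}\right) = - \frac{12327}{2}$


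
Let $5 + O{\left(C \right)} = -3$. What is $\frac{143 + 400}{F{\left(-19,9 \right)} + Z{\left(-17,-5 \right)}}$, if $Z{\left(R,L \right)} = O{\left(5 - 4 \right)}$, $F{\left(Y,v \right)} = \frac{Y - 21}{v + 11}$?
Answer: $- \frac{543}{10} \approx -54.3$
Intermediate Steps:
$F{\left(Y,v \right)} = \frac{-21 + Y}{11 + v}$
$O{\left(C \right)} = -8$ ($O{\left(C \right)} = -5 - 3 = -8$)
$Z{\left(R,L \right)} = -8$
$\frac{143 + 400}{F{\left(-19,9 \right)} + Z{\left(-17,-5 \right)}} = \frac{143 + 400}{\frac{-21 - 19}{11 + 9} - 8} = \frac{543}{\frac{1}{20} \left(-40\right) - 8} = \frac{543}{-2 - 8} = \frac{543}{-10} = 543 \left(- \frac{1}{10}\right) = - \frac{543}{10}$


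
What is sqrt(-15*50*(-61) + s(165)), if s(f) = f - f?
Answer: 5*sqrt(1830) ≈ 213.89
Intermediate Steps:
s(f) = 0
sqrt(-15*50*(-61) + s(165)) = sqrt(-15*50*(-61) + 0) = sqrt(-750*(-61) + 0) = sqrt(45750 + 0) = sqrt(45750) = 5*sqrt(1830)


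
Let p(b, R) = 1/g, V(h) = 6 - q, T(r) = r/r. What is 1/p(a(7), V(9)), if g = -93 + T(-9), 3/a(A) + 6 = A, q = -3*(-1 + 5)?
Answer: -92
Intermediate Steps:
T(r) = 1
q = -12 (q = -3*4 = -12)
V(h) = 18 (V(h) = 6 - 1*(-12) = 6 + 12 = 18)
a(A) = 3/(-6 + A)
g = -92 (g = -93 + 1 = -92)
p(b, R) = -1/92 (p(b, R) = 1/(-92) = -1/92)
1/p(a(7), V(9)) = 1/(-1/92) = -92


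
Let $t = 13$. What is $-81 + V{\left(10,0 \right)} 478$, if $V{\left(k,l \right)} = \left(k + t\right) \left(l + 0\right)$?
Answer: $-81$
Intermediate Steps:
$V{\left(k,l \right)} = l \left(13 + k\right)$ ($V{\left(k,l \right)} = \left(k + 13\right) \left(l + 0\right) = \left(13 + k\right) l = l \left(13 + k\right)$)
$-81 + V{\left(10,0 \right)} 478 = -81 + 0 \left(13 + 10\right) 478 = -81 + 0 \cdot 23 \cdot 478 = -81 + 0 \cdot 478 = -81 + 0 = -81$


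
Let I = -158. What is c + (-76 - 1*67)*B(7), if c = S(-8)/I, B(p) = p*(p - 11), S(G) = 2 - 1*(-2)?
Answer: 316314/79 ≈ 4004.0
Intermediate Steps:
S(G) = 4 (S(G) = 2 + 2 = 4)
B(p) = p*(-11 + p)
c = -2/79 (c = 4/(-158) = 4*(-1/158) = -2/79 ≈ -0.025316)
c + (-76 - 1*67)*B(7) = -2/79 + (-76 - 1*67)*(7*(-11 + 7)) = -2/79 + (-76 - 67)*(7*(-4)) = -2/79 - 143*(-28) = -2/79 + 4004 = 316314/79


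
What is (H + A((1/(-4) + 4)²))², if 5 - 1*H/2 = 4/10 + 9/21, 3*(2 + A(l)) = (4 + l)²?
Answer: 9571171500361/722534400 ≈ 13247.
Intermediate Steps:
A(l) = -2 + (4 + l)²/3
H = 292/35 (H = 10 - 2*(4/10 + 9/21) = 10 - 2*(4*(⅒) + 9*(1/21)) = 10 - 2*(⅖ + 3/7) = 10 - 2*29/35 = 10 - 58/35 = 292/35 ≈ 8.3428)
(H + A((1/(-4) + 4)²))² = (292/35 + (-2 + (4 + (1/(-4) + 4)²)²/3))² = (292/35 + (-2 + (4 + (-¼ + 4)²)²/3))² = (292/35 + (-2 + (4 + (15/4)²)²/3))² = (292/35 + (-2 + (4 + 225/16)²/3))² = (292/35 + (-2 + (289/16)²/3))² = (292/35 + (-2 + (⅓)*(83521/256)))² = (292/35 + (-2 + 83521/768))² = (292/35 + 81985/768)² = (3093731/26880)² = 9571171500361/722534400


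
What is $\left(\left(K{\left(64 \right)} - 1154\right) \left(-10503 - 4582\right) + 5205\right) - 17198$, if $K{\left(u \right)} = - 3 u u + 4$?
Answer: $202700237$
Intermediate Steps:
$K{\left(u \right)} = 4 - 3 u^{2}$ ($K{\left(u \right)} = - 3 u^{2} + 4 = 4 - 3 u^{2}$)
$\left(\left(K{\left(64 \right)} - 1154\right) \left(-10503 - 4582\right) + 5205\right) - 17198 = \left(\left(\left(4 - 3 \cdot 64^{2}\right) - 1154\right) \left(-10503 - 4582\right) + 5205\right) - 17198 = \left(\left(\left(4 - 12288\right) - 1154\right) \left(-15085\right) + 5205\right) - 17198 = \left(\left(-12284 - 1154\right) \left(-15085\right) + 5205\right) - 17198 = \left(\left(-13438\right) \left(-15085\right) + 5205\right) - 17198 = \left(202712230 + 5205\right) - 17198 = 202717435 - 17198 = 202700237$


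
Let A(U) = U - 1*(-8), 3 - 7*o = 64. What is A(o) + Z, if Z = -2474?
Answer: -17323/7 ≈ -2474.7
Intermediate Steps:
o = -61/7 (o = 3/7 - ⅐*64 = 3/7 - 64/7 = -61/7 ≈ -8.7143)
A(U) = 8 + U (A(U) = U + 8 = 8 + U)
A(o) + Z = (8 - 61/7) - 2474 = -5/7 - 2474 = -17323/7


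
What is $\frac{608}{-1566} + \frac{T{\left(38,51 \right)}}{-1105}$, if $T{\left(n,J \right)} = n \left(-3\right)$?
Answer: $- \frac{246658}{865215} \approx -0.28508$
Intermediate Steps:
$T{\left(n,J \right)} = - 3 n$
$\frac{608}{-1566} + \frac{T{\left(38,51 \right)}}{-1105} = \frac{608}{-1566} + \frac{\left(-3\right) 38}{-1105} = 608 \left(- \frac{1}{1566}\right) - - \frac{114}{1105} = - \frac{304}{783} + \frac{114}{1105} = - \frac{246658}{865215}$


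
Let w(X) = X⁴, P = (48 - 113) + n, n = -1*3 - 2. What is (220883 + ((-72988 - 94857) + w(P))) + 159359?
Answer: 24222397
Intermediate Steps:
n = -5 (n = -3 - 2 = -5)
P = -70 (P = (48 - 113) - 5 = -65 - 5 = -70)
(220883 + ((-72988 - 94857) + w(P))) + 159359 = (220883 + ((-72988 - 94857) + (-70)⁴)) + 159359 = (220883 + (-167845 + 24010000)) + 159359 = (220883 + 23842155) + 159359 = 24063038 + 159359 = 24222397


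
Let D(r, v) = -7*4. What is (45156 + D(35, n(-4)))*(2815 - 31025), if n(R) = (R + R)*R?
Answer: -1273060880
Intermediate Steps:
n(R) = 2*R² (n(R) = (2*R)*R = 2*R²)
D(r, v) = -28
(45156 + D(35, n(-4)))*(2815 - 31025) = (45156 - 28)*(2815 - 31025) = 45128*(-28210) = -1273060880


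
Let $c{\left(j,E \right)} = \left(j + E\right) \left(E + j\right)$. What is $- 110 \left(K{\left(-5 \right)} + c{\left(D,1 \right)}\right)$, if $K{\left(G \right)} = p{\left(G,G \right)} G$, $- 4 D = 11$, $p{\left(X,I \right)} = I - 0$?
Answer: $- \frac{24695}{8} \approx -3086.9$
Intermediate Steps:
$p{\left(X,I \right)} = I$ ($p{\left(X,I \right)} = I + 0 = I$)
$D = - \frac{11}{4}$ ($D = \left(- \frac{1}{4}\right) 11 = - \frac{11}{4} \approx -2.75$)
$c{\left(j,E \right)} = \left(E + j\right)^{2}$ ($c{\left(j,E \right)} = \left(E + j\right) \left(E + j\right) = \left(E + j\right)^{2}$)
$K{\left(G \right)} = G^{2}$ ($K{\left(G \right)} = G G = G^{2}$)
$- 110 \left(K{\left(-5 \right)} + c{\left(D,1 \right)}\right) = - 110 \left(\left(-5\right)^{2} + \left(1 - \frac{11}{4}\right)^{2}\right) = - 110 \left(25 + \left(- \frac{7}{4}\right)^{2}\right) = - 110 \left(25 + \frac{49}{16}\right) = \left(-110\right) \frac{449}{16} = - \frac{24695}{8}$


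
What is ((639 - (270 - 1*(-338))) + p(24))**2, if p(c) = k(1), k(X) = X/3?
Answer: 8836/9 ≈ 981.78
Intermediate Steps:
k(X) = X/3 (k(X) = X*(1/3) = X/3)
p(c) = 1/3 (p(c) = (1/3)*1 = 1/3)
((639 - (270 - 1*(-338))) + p(24))**2 = ((639 - (270 - 1*(-338))) + 1/3)**2 = ((639 - (270 + 338)) + 1/3)**2 = ((639 - 1*608) + 1/3)**2 = ((639 - 608) + 1/3)**2 = (31 + 1/3)**2 = (94/3)**2 = 8836/9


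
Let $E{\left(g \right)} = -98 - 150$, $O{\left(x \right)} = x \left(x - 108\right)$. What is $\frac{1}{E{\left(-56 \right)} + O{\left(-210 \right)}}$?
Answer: $\frac{1}{66532} \approx 1.503 \cdot 10^{-5}$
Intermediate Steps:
$O{\left(x \right)} = x \left(-108 + x\right)$
$E{\left(g \right)} = -248$
$\frac{1}{E{\left(-56 \right)} + O{\left(-210 \right)}} = \frac{1}{-248 - 210 \left(-108 - 210\right)} = \frac{1}{-248 - -66780} = \frac{1}{-248 + 66780} = \frac{1}{66532}$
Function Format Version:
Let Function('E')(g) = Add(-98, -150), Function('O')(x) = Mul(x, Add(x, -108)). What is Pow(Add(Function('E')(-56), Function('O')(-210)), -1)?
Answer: Rational(1, 66532) ≈ 1.5030e-5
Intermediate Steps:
Function('O')(x) = Mul(x, Add(-108, x))
Function('E')(g) = -248
Pow(Add(Function('E')(-56), Function('O')(-210)), -1) = Pow(Add(-248, Mul(-210, Add(-108, -210))), -1) = Pow(Add(-248, Mul(-210, -318)), -1) = Pow(Add(-248, 66780), -1) = Pow(66532, -1) = Rational(1, 66532)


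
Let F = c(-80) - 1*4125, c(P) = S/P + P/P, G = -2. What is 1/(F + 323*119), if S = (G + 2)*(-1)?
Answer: 1/34313 ≈ 2.9143e-5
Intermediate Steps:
S = 0 (S = (-2 + 2)*(-1) = 0*(-1) = 0)
c(P) = 1 (c(P) = 0/P + P/P = 0 + 1 = 1)
F = -4124 (F = 1 - 1*4125 = 1 - 4125 = -4124)
1/(F + 323*119) = 1/(-4124 + 323*119) = 1/(-4124 + 38437) = 1/34313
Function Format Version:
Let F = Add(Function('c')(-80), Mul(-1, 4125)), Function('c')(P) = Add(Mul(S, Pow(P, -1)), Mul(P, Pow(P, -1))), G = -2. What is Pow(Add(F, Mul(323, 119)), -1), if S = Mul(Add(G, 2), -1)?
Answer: Rational(1, 34313) ≈ 2.9143e-5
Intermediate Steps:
S = 0 (S = Mul(Add(-2, 2), -1) = Mul(0, -1) = 0)
Function('c')(P) = 1 (Function('c')(P) = Add(Mul(0, Pow(P, -1)), Mul(P, Pow(P, -1))) = Add(0, 1) = 1)
F = -4124 (F = Add(1, Mul(-1, 4125)) = Add(1, -4125) = -4124)
Pow(Add(F, Mul(323, 119)), -1) = Pow(Add(-4124, Mul(323, 119)), -1) = Pow(Add(-4124, 38437), -1) = Pow(34313, -1) = Rational(1, 34313)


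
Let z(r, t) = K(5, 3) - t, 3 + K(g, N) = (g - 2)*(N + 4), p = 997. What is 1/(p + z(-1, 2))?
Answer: 1/1013 ≈ 0.00098717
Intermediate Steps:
K(g, N) = -3 + (-2 + g)*(4 + N) (K(g, N) = -3 + (g - 2)*(N + 4) = -3 + (-2 + g)*(4 + N))
z(r, t) = 18 - t (z(r, t) = (-11 - 2*3 + 4*5 + 3*5) - t = (-11 - 6 + 20 + 15) - t = 18 - t)
1/(p + z(-1, 2)) = 1/(997 + (18 - 1*2)) = 1/(997 + (18 - 2)) = 1/(997 + 16) = 1/1013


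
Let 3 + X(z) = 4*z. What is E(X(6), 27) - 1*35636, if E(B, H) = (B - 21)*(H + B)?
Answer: -35636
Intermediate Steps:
X(z) = -3 + 4*z
E(B, H) = (-21 + B)*(B + H)
E(X(6), 27) - 1*35636 = ((-3 + 4*6)² - 21*(-3 + 4*6) - 21*27 + (-3 + 4*6)*27) - 1*35636 = ((-3 + 24)² - 21*(-3 + 24) - 567 + (-3 + 24)*27) - 35636 = (21² - 21*21 - 567 + 21*27) - 35636 = (441 - 441 - 567 + 567) - 35636 = 0 - 35636 = -35636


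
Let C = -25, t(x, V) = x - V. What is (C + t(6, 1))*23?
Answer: -460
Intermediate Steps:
(C + t(6, 1))*23 = (-25 + (6 - 1*1))*23 = (-25 + (6 - 1))*23 = (-25 + 5)*23 = -20*23 = -460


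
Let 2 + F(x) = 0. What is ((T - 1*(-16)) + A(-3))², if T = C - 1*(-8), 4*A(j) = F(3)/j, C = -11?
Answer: 6241/36 ≈ 173.36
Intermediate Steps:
F(x) = -2 (F(x) = -2 + 0 = -2)
A(j) = -1/(2*j) (A(j) = (-2/j)/4 = -1/(2*j))
T = -3 (T = -11 - 1*(-8) = -11 + 8 = -3)
((T - 1*(-16)) + A(-3))² = ((-3 - 1*(-16)) - ½/(-3))² = ((-3 + 16) - ½*(-⅓))² = (13 + ⅙)² = (79/6)² = 6241/36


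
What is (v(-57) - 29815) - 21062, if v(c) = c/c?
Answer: -50876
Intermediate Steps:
v(c) = 1
(v(-57) - 29815) - 21062 = (1 - 29815) - 21062 = -29814 - 21062 = -50876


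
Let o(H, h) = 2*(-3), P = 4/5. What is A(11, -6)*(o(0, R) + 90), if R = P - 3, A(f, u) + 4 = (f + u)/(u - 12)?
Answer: -1078/3 ≈ -359.33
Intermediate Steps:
P = 4/5 (P = 4*(1/5) = 4/5 ≈ 0.80000)
A(f, u) = -4 + (f + u)/(-12 + u) (A(f, u) = -4 + (f + u)/(u - 12) = -4 + (f + u)/(-12 + u))
R = -11/5 (R = 4/5 - 3 = -11/5 ≈ -2.2000)
o(H, h) = -6
A(11, -6)*(o(0, R) + 90) = ((48 + 11 - 3*(-6))/(-12 - 6))*(-6 + 90) = ((48 + 11 + 18)/(-18))*84 = -1/18*77*84 = -77/18*84 = -1078/3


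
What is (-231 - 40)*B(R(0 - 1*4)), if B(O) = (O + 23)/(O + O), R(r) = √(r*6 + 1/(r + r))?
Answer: -271/2 + 6233*I*√386/193 ≈ -135.5 + 634.5*I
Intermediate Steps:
R(r) = √(1/(2*r) + 6*r) (R(r) = √(6*r + 1/(2*r)) = √(1/(2*r) + 6*r))
B(O) = (23 + O)/(2*O) (B(O) = (23 + O)/((2*O)) = (23 + O)*(1/(2*O)) = (23 + O)/(2*O))
(-231 - 40)*B(R(0 - 1*4)) = (-231 - 40)*((23 + √(2/(0 - 1*4) + 24*(0 - 1*4))/2)/(2*((√(2/(0 - 1*4) + 24*(0 - 1*4))/2)))) = -271*(23 + √(2/(0 - 4) + 24*(0 - 4))/2)/(2*(√(2/(0 - 4) + 24*(0 - 4))/2)) = -271*(23 + √(2/(-4) + 24*(-4))/2)/(2*(√(2/(-4) + 24*(-4))/2)) = -271*(23 + √(2*(-¼) - 96)/2)/(2*(√(2*(-¼) - 96)/2)) = -271*(23 + √(-½ - 96)/2)/(2*(√(-½ - 96)/2)) = -271*(23 + √(-193/2)/2)/(2*(√(-193/2)/2)) = -271*(23 + (I*√386/2)/2)/(2*((I*√386/2)/2)) = -271*(23 + I*√386/4)/(2*(I*√386/4)) = -271*(-2*I*√386/193)*(23 + I*√386/4)/2 = -(-271)*I*√386*(23 + I*√386/4)/193 = 271*I*√386*(23 + I*√386/4)/193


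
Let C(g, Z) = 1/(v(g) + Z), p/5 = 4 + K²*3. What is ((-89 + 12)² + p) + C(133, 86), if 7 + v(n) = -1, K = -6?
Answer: 506143/78 ≈ 6489.0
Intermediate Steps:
v(n) = -8 (v(n) = -7 - 1 = -8)
p = 560 (p = 5*(4 + (-6)²*3) = 5*(4 + 36*3) = 5*(4 + 108) = 5*112 = 560)
C(g, Z) = 1/(-8 + Z)
((-89 + 12)² + p) + C(133, 86) = ((-89 + 12)² + 560) + 1/(-8 + 86) = ((-77)² + 560) + 1/78 = (5929 + 560) + 1/78 = 6489 + 1/78 = 506143/78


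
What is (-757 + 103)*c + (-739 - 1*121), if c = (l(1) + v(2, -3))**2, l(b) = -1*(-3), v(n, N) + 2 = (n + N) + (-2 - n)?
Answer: -11324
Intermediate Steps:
v(n, N) = -4 + N (v(n, N) = -2 + ((n + N) + (-2 - n)) = -2 + ((N + n) + (-2 - n)) = -2 + (-2 + N) = -4 + N)
l(b) = 3
c = 16 (c = (3 + (-4 - 3))**2 = (3 - 7)**2 = (-4)**2 = 16)
(-757 + 103)*c + (-739 - 1*121) = (-757 + 103)*16 + (-739 - 1*121) = -654*16 + (-739 - 121) = -10464 - 860 = -11324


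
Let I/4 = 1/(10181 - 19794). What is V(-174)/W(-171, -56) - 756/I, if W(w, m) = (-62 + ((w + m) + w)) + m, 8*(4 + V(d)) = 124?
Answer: 1874996401/1032 ≈ 1.8169e+6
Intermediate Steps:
V(d) = 23/2 (V(d) = -4 + (⅛)*124 = -4 + 31/2 = 23/2)
W(w, m) = -62 + 2*m + 2*w (W(w, m) = (-62 + ((m + w) + w)) + m = (-62 + (m + 2*w)) + m = (-62 + m + 2*w) + m = -62 + 2*m + 2*w)
I = -4/9613 (I = 4/(10181 - 19794) = 4/(-9613) = 4*(-1/9613) = -4/9613 ≈ -0.00041610)
V(-174)/W(-171, -56) - 756/I = 23/(2*(-62 + 2*(-56) + 2*(-171))) - 756/(-4/9613) = 23/(2*(-62 - 112 - 342)) - 756*(-9613/4) = (23/2)/(-516) + 1816857 = (23/2)*(-1/516) + 1816857 = -23/1032 + 1816857 = 1874996401/1032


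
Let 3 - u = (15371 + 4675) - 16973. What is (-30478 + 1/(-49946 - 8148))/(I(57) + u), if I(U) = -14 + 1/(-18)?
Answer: 15935300397/1612486111 ≈ 9.8824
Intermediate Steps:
I(U) = -253/18 (I(U) = -14 - 1/18 = -253/18)
u = -3070 (u = 3 - ((15371 + 4675) - 16973) = 3 - (20046 - 16973) = 3 - 1*3073 = 3 - 3073 = -3070)
(-30478 + 1/(-49946 - 8148))/(I(57) + u) = (-30478 + 1/(-49946 - 8148))/(-253/18 - 3070) = (-30478 + 1/(-58094))/(-55513/18) = (-30478 - 1/58094)*(-18/55513) = -1770588933/58094*(-18/55513) = 15935300397/1612486111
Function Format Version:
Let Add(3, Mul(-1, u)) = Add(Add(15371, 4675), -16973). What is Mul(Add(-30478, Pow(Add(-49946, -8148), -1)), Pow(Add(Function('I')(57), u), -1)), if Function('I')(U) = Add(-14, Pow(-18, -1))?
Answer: Rational(15935300397, 1612486111) ≈ 9.8824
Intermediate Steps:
Function('I')(U) = Rational(-253, 18) (Function('I')(U) = Add(-14, Rational(-1, 18)) = Rational(-253, 18))
u = -3070 (u = Add(3, Mul(-1, Add(Add(15371, 4675), -16973))) = Add(3, Mul(-1, Add(20046, -16973))) = Add(3, Mul(-1, 3073)) = Add(3, -3073) = -3070)
Mul(Add(-30478, Pow(Add(-49946, -8148), -1)), Pow(Add(Function('I')(57), u), -1)) = Mul(Add(-30478, Pow(Add(-49946, -8148), -1)), Pow(Add(Rational(-253, 18), -3070), -1)) = Mul(Add(-30478, Pow(-58094, -1)), Pow(Rational(-55513, 18), -1)) = Mul(Add(-30478, Rational(-1, 58094)), Rational(-18, 55513)) = Mul(Rational(-1770588933, 58094), Rational(-18, 55513)) = Rational(15935300397, 1612486111)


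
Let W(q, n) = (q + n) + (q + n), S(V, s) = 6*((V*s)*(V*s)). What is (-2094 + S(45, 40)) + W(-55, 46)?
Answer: 19437888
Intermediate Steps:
S(V, s) = 6*V²*s² (S(V, s) = 6*(V²*s²) = 6*V²*s²)
W(q, n) = 2*n + 2*q (W(q, n) = (n + q) + (n + q) = 2*n + 2*q)
(-2094 + S(45, 40)) + W(-55, 46) = (-2094 + 6*45²*40²) + (2*46 + 2*(-55)) = (-2094 + 6*2025*1600) + (92 - 110) = (-2094 + 19440000) - 18 = 19437906 - 18 = 19437888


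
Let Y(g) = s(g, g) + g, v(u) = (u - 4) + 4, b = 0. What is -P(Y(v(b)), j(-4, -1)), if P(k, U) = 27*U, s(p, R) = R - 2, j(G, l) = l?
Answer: 27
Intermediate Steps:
v(u) = u (v(u) = (-4 + u) + 4 = u)
s(p, R) = -2 + R
Y(g) = -2 + 2*g (Y(g) = (-2 + g) + g = -2 + 2*g)
-P(Y(v(b)), j(-4, -1)) = -27*(-1) = -1*(-27) = 27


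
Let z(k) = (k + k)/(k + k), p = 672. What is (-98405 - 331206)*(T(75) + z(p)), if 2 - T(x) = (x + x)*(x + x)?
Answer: 9664958667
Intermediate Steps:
T(x) = 2 - 4*x**2 (T(x) = 2 - (x + x)*(x + x) = 2 - 2*x*2*x = 2 - 4*x**2)
z(k) = 1 (z(k) = (2*k)/((2*k)) = (2*k)*(1/(2*k)) = 1)
(-98405 - 331206)*(T(75) + z(p)) = (-98405 - 331206)*((2 - 4*75**2) + 1) = -429611*((2 - 4*5625) + 1) = -429611*((2 - 22500) + 1) = -429611*(-22498 + 1) = -429611*(-22497) = 9664958667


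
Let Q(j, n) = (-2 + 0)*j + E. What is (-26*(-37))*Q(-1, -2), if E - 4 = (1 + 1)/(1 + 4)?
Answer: 30784/5 ≈ 6156.8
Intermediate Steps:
E = 22/5 (E = 4 + (1 + 1)/(1 + 4) = 4 + 2/5 = 4 + 2*(⅕) = 4 + ⅖ = 22/5 ≈ 4.4000)
Q(j, n) = 22/5 - 2*j (Q(j, n) = (-2 + 0)*j + 22/5 = -2*j + 22/5 = 22/5 - 2*j)
(-26*(-37))*Q(-1, -2) = (-26*(-37))*(22/5 - 2*(-1)) = 962*(22/5 + 2) = 962*(32/5) = 30784/5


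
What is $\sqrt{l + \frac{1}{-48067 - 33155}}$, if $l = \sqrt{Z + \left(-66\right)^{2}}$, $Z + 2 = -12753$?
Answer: $\frac{\sqrt{-81222 + 6597013284 i \sqrt{8399}}}{81222} \approx 6.7693 + 6.7693 i$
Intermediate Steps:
$Z = -12755$ ($Z = -2 - 12753 = -12755$)
$l = i \sqrt{8399}$ ($l = \sqrt{-12755 + \left(-66\right)^{2}} = \sqrt{-12755 + 4356} = \sqrt{-8399} = i \sqrt{8399} \approx 91.646 i$)
$\sqrt{l + \frac{1}{-48067 - 33155}} = \sqrt{i \sqrt{8399} + \frac{1}{-48067 - 33155}} = \sqrt{i \sqrt{8399} + \frac{1}{-81222}} = \sqrt{i \sqrt{8399} - \frac{1}{81222}} = \sqrt{- \frac{1}{81222} + i \sqrt{8399}}$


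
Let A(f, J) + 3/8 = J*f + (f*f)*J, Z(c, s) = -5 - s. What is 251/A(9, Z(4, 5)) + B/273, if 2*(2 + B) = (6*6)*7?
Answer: 5476/31213 ≈ 0.17544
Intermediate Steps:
B = 124 (B = -2 + ((6*6)*7)/2 = -2 + (36*7)/2 = -2 + (½)*252 = -2 + 126 = 124)
A(f, J) = -3/8 + J*f + J*f² (A(f, J) = -3/8 + (J*f + (f*f)*J) = -3/8 + (J*f + f²*J) = -3/8 + (J*f + J*f²) = -3/8 + J*f + J*f²)
251/A(9, Z(4, 5)) + B/273 = 251/(-3/8 + (-5 - 1*5)*9 + (-5 - 1*5)*9²) + 124/273 = 251/(-3/8 + (-5 - 5)*9 + (-5 - 5)*81) + 124*(1/273) = 251/(-3/8 - 10*9 - 10*81) + 124/273 = 251/(-3/8 - 90 - 810) + 124/273 = 251/(-7203/8) + 124/273 = 251*(-8/7203) + 124/273 = -2008/7203 + 124/273 = 5476/31213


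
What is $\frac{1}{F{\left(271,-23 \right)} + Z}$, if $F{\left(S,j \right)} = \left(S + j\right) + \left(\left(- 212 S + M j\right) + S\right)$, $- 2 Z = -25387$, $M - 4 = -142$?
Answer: $- \frac{2}{82131} \approx -2.4351 \cdot 10^{-5}$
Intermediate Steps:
$M = -138$ ($M = 4 - 142 = -138$)
$Z = \frac{25387}{2}$ ($Z = \left(- \frac{1}{2}\right) \left(-25387\right) = \frac{25387}{2} \approx 12694.0$)
$F{\left(S,j \right)} = - 210 S - 137 j$ ($F{\left(S,j \right)} = \left(S + j\right) - \left(138 j + 211 S\right) = - 210 S - 137 j$)
$\frac{1}{F{\left(271,-23 \right)} + Z} = \frac{1}{\left(\left(-210\right) 271 - -3151\right) + \frac{25387}{2}} = \frac{1}{\left(-56910 + 3151\right) + \frac{25387}{2}} = \frac{1}{-53759 + \frac{25387}{2}} = \frac{1}{- \frac{82131}{2}} = - \frac{2}{82131}$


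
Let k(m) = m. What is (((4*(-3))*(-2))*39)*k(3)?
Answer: 2808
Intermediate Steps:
(((4*(-3))*(-2))*39)*k(3) = (((4*(-3))*(-2))*39)*3 = (-12*(-2)*39)*3 = (24*39)*3 = 936*3 = 2808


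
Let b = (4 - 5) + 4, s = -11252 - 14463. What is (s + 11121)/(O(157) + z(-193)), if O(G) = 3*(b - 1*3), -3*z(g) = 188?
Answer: 21891/94 ≈ 232.88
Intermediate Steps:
s = -25715
b = 3 (b = -1 + 4 = 3)
z(g) = -188/3 (z(g) = -⅓*188 = -188/3)
O(G) = 0 (O(G) = 3*(3 - 1*3) = 3*(3 - 3) = 3*0 = 0)
(s + 11121)/(O(157) + z(-193)) = (-25715 + 11121)/(0 - 188/3) = -14594/(-188/3) = -14594*(-3/188) = 21891/94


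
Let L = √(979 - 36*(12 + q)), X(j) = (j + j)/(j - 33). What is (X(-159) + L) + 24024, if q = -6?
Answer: 768821/32 + √763 ≈ 24053.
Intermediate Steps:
X(j) = 2*j/(-33 + j) (X(j) = (2*j)/(-33 + j) = 2*j/(-33 + j))
L = √763 (L = √(979 - 36*(12 - 6)) = √(979 - 36*6) = √(979 - 216) = √763 ≈ 27.622)
(X(-159) + L) + 24024 = (2*(-159)/(-33 - 159) + √763) + 24024 = (2*(-159)/(-192) + √763) + 24024 = (2*(-159)*(-1/192) + √763) + 24024 = (53/32 + √763) + 24024 = 768821/32 + √763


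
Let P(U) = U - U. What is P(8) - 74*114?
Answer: -8436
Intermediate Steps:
P(U) = 0
P(8) - 74*114 = 0 - 74*114 = 0 - 8436 = -8436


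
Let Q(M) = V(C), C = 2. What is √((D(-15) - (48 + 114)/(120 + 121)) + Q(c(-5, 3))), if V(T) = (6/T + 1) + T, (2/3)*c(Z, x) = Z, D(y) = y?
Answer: 3*I*√62419/241 ≈ 3.11*I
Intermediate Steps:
c(Z, x) = 3*Z/2
V(T) = 1 + T + 6/T (V(T) = (1 + 6/T) + T = 1 + T + 6/T)
Q(M) = 6 (Q(M) = 1 + 2 + 6/2 = 1 + 2 + 6*(½) = 1 + 2 + 3 = 6)
√((D(-15) - (48 + 114)/(120 + 121)) + Q(c(-5, 3))) = √((-15 - (48 + 114)/(120 + 121)) + 6) = √((-15 - 162/241) + 6) = √(-3777/241 + 6) = √(-2331/241) = 3*I*√62419/241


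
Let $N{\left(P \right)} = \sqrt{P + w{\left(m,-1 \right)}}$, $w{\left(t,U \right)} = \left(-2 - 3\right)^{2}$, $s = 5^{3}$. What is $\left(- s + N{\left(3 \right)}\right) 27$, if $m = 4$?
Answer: $-3375 + 54 \sqrt{7} \approx -3232.1$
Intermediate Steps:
$s = 125$
$w{\left(t,U \right)} = 25$ ($w{\left(t,U \right)} = \left(-5\right)^{2} = 25$)
$N{\left(P \right)} = \sqrt{25 + P}$ ($N{\left(P \right)} = \sqrt{P + 25} = \sqrt{25 + P}$)
$\left(- s + N{\left(3 \right)}\right) 27 = \left(\left(-1\right) 125 + \sqrt{25 + 3}\right) 27 = \left(-125 + \sqrt{28}\right) 27 = \left(-125 + 2 \sqrt{7}\right) 27 = -3375 + 54 \sqrt{7}$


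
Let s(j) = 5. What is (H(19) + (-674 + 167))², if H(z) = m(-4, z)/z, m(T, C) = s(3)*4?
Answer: 92409769/361 ≈ 2.5598e+5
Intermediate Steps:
m(T, C) = 20 (m(T, C) = 5*4 = 20)
H(z) = 20/z
(H(19) + (-674 + 167))² = (20/19 + (-674 + 167))² = (20*(1/19) - 507)² = (20/19 - 507)² = (-9613/19)² = 92409769/361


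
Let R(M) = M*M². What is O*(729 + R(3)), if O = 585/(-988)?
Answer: -8505/19 ≈ -447.63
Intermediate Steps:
R(M) = M³
O = -45/76 (O = 585*(-1/988) = -45/76 ≈ -0.59210)
O*(729 + R(3)) = -45*(729 + 3³)/76 = -45*(729 + 27)/76 = -45/76*756 = -8505/19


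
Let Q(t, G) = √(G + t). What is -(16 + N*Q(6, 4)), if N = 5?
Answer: -16 - 5*√10 ≈ -31.811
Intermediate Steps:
-(16 + N*Q(6, 4)) = -(16 + 5*√(4 + 6)) = -(16 + 5*√10) = -16 - 5*√10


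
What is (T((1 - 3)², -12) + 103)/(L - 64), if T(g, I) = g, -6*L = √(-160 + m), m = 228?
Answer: -61632/36847 + 321*√17/36847 ≈ -1.6367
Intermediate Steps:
L = -√17/3 (L = -√(-160 + 228)/6 = -√17/3 ≈ -1.3744)
(T((1 - 3)², -12) + 103)/(L - 64) = ((1 - 3)² + 103)/(-√17/3 - 64) = ((-2)² + 103)/(-64 - √17/3) = (4 + 103)/(-64 - √17/3) = 107/(-64 - √17/3)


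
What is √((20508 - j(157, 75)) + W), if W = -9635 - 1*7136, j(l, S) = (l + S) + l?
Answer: 6*√93 ≈ 57.862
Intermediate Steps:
j(l, S) = S + 2*l (j(l, S) = (S + l) + l = S + 2*l)
W = -16771 (W = -9635 - 7136 = -16771)
√((20508 - j(157, 75)) + W) = √((20508 - (75 + 2*157)) - 16771) = √((20508 - (75 + 314)) - 16771) = √((20508 - 1*389) - 16771) = √((20508 - 389) - 16771) = √(20119 - 16771) = √3348 = 6*√93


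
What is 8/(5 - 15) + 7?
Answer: 31/5 ≈ 6.2000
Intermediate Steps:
8/(5 - 15) + 7 = 8/(-10) + 7 = -1/10*8 + 7 = -4/5 + 7 = 31/5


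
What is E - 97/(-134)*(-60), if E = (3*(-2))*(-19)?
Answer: 4728/67 ≈ 70.567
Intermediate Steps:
E = 114 (E = -6*(-19) = 114)
E - 97/(-134)*(-60) = 114 - 97/(-134)*(-60) = 114 - 97*(-1/134)*(-60) = 114 + (97/134)*(-60) = 114 - 2910/67 = 4728/67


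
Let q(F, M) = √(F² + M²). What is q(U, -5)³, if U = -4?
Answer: 41*√41 ≈ 262.53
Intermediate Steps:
q(U, -5)³ = (√((-4)² + (-5)²))³ = (√(16 + 25))³ = (√41)³ = 41*√41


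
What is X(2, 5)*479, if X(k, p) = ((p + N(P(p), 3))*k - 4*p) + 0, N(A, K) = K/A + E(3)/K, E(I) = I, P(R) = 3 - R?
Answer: -5269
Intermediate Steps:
N(A, K) = 3/K + K/A (N(A, K) = K/A + 3/K = 3/K + K/A)
X(k, p) = -4*p + k*(1 + p + 3/(3 - p)) (X(k, p) = ((p + (3/3 + 3/(3 - p)))*k - 4*p) + 0 = ((p + (3*(⅓) + 3/(3 - p)))*k - 4*p) + 0 = ((p + (1 + 3/(3 - p)))*k - 4*p) + 0 = ((1 + p + 3/(3 - p))*k - 4*p) + 0 = (k*(1 + p + 3/(3 - p)) - 4*p) + 0 = (-4*p + k*(1 + p + 3/(3 - p))) + 0 = -4*p + k*(1 + p + 3/(3 - p)))
X(2, 5)*479 = ((2*(-6 + 5) + 5*(-4 + 2)*(-3 + 5))/(-3 + 5))*479 = ((2*(-1) + 5*(-2)*2)/2)*479 = ((-2 - 20)/2)*479 = ((½)*(-22))*479 = -11*479 = -5269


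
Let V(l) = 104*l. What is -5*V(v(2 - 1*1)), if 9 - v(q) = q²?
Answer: -4160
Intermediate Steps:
v(q) = 9 - q²
-5*V(v(2 - 1*1)) = -520*(9 - (2 - 1*1)²) = -520*(9 - (2 - 1)²) = -520*(9 - 1*1²) = -520*(9 - 1*1) = -520*(9 - 1) = -520*8 = -5*832 = -4160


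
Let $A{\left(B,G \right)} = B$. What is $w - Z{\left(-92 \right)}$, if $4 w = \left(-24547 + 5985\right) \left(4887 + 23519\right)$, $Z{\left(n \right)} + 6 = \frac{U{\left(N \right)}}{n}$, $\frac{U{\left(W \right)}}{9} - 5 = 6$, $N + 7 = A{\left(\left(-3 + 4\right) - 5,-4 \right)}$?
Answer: $- \frac{12127259305}{92} \approx -1.3182 \cdot 10^{8}$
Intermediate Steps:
$N = -11$ ($N = -7 + \left(\left(-3 + 4\right) - 5\right) = -7 + \left(1 - 5\right) = -7 - 4 = -11$)
$U{\left(W \right)} = 99$ ($U{\left(W \right)} = 45 + 9 \cdot 6 = 45 + 54 = 99$)
$Z{\left(n \right)} = -6 + \frac{99}{n}$
$w = -131818043$ ($w = \frac{\left(-24547 + 5985\right) \left(4887 + 23519\right)}{4} = \frac{\left(-18562\right) 28406}{4} = \frac{1}{4} \left(-527272172\right) = -131818043$)
$w - Z{\left(-92 \right)} = -131818043 - \left(-6 + \frac{99}{-92}\right) = -131818043 - \left(-6 + 99 \left(- \frac{1}{92}\right)\right) = -131818043 - \left(-6 - \frac{99}{92}\right) = -131818043 - - \frac{651}{92} = -131818043 + \frac{651}{92} = - \frac{12127259305}{92}$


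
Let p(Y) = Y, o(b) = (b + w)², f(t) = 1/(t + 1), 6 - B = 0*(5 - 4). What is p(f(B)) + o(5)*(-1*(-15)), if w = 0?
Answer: 2626/7 ≈ 375.14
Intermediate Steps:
B = 6 (B = 6 - 0*(5 - 4) = 6 - 0 = 6 - 1*0 = 6 + 0 = 6)
f(t) = 1/(1 + t)
o(b) = b² (o(b) = (b + 0)² = b²)
p(f(B)) + o(5)*(-1*(-15)) = 1/(1 + 6) + 5²*(-1*(-15)) = 1/7 + 25*15 = ⅐ + 375 = 2626/7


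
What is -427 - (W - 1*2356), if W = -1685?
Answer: 3614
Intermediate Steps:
-427 - (W - 1*2356) = -427 - (-1685 - 1*2356) = -427 - (-1685 - 2356) = -427 - 1*(-4041) = -427 + 4041 = 3614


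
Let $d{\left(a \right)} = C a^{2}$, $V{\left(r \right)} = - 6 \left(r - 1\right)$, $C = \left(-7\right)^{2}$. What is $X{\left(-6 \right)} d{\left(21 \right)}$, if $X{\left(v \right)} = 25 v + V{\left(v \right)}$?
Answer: $-2333772$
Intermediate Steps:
$C = 49$
$V{\left(r \right)} = 6 - 6 r$ ($V{\left(r \right)} = - 6 \left(-1 + r\right) = 6 - 6 r$)
$X{\left(v \right)} = 6 + 19 v$ ($X{\left(v \right)} = 25 v - \left(-6 + 6 v\right) = 6 + 19 v$)
$d{\left(a \right)} = 49 a^{2}$
$X{\left(-6 \right)} d{\left(21 \right)} = \left(6 + 19 \left(-6\right)\right) 49 \cdot 21^{2} = \left(6 - 114\right) 49 \cdot 441 = \left(-108\right) 21609 = -2333772$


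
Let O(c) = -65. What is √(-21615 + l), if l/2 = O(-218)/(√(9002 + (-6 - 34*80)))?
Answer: √(-53210964015 - 101985*√1569)/1569 ≈ 147.03*I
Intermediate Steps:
l = -65*√1569/1569 (l = 2*(-65/√(9002 + (-6 - 34*80))) = 2*(-65/√(9002 + (-6 - 2720))) = 2*(-65/√(9002 - 2726)) = 2*(-65*√1569/3138) = -65*√1569/1569 ≈ -1.6410)
√(-21615 + l) = √(-21615 - 65*√1569/1569)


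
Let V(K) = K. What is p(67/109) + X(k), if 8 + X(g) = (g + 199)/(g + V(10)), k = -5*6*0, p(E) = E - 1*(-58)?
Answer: 76861/1090 ≈ 70.515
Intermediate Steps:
p(E) = 58 + E (p(E) = E + 58 = 58 + E)
k = 0 (k = -30*0 = 0)
X(g) = -8 + (199 + g)/(10 + g) (X(g) = -8 + (g + 199)/(g + 10) = -8 + (199 + g)/(10 + g))
p(67/109) + X(k) = (58 + 67/109) + 7*(17 - 1*0)/(10 + 0) = (58 + 67*(1/109)) + 7*(17 + 0)/10 = (58 + 67/109) + 7*(⅒)*17 = 6389/109 + 119/10 = 76861/1090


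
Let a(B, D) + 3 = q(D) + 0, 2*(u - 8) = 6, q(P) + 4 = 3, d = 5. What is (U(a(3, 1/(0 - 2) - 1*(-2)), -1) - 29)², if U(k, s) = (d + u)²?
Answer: 51529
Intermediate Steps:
q(P) = -1 (q(P) = -4 + 3 = -1)
u = 11 (u = 8 + (½)*6 = 8 + 3 = 11)
a(B, D) = -4 (a(B, D) = -3 + (-1 + 0) = -3 - 1 = -4)
U(k, s) = 256 (U(k, s) = (5 + 11)² = 16² = 256)
(U(a(3, 1/(0 - 2) - 1*(-2)), -1) - 29)² = (256 - 29)² = 227² = 51529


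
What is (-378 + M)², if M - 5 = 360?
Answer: 169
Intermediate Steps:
M = 365 (M = 5 + 360 = 365)
(-378 + M)² = (-378 + 365)² = (-13)² = 169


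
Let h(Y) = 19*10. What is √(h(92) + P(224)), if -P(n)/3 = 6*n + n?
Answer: I*√4514 ≈ 67.186*I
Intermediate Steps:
P(n) = -21*n (P(n) = -3*(6*n + n) = -21*n)
h(Y) = 190
√(h(92) + P(224)) = √(190 - 21*224) = √(190 - 4704) = √(-4514) = I*√4514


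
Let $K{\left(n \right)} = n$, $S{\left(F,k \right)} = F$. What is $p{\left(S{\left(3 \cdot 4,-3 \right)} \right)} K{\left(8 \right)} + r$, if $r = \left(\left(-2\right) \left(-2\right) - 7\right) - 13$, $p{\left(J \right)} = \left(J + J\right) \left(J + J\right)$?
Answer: $4592$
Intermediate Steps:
$p{\left(J \right)} = 4 J^{2}$ ($p{\left(J \right)} = 2 J 2 J = 4 J^{2}$)
$r = -16$ ($r = \left(4 - 7\right) - 13 = -3 - 13 = -16$)
$p{\left(S{\left(3 \cdot 4,-3 \right)} \right)} K{\left(8 \right)} + r = 4 \left(3 \cdot 4\right)^{2} \cdot 8 - 16 = 4 \cdot 12^{2} \cdot 8 - 16 = 4 \cdot 144 \cdot 8 - 16 = 576 \cdot 8 - 16 = 4608 - 16 = 4592$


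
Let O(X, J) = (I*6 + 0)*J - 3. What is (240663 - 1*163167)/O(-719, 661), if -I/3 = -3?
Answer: 25832/11897 ≈ 2.1713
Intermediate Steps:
I = 9 (I = -3*(-3) = 9)
O(X, J) = -3 + 54*J (O(X, J) = (9*6 + 0)*J - 3 = (54 + 0)*J - 3 = 54*J - 3 = -3 + 54*J)
(240663 - 1*163167)/O(-719, 661) = (240663 - 1*163167)/(-3 + 54*661) = (240663 - 163167)/(-3 + 35694) = 77496/35691 = 77496*(1/35691) = 25832/11897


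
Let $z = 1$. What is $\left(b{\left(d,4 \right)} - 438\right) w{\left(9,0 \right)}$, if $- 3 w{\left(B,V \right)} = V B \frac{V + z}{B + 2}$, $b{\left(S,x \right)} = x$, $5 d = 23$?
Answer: $0$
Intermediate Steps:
$d = \frac{23}{5}$ ($d = \frac{1}{5} \cdot 23 = \frac{23}{5} \approx 4.6$)
$w{\left(B,V \right)} = - \frac{B V \left(1 + V\right)}{3 \left(2 + B\right)}$ ($w{\left(B,V \right)} = - \frac{V B \frac{V + 1}{B + 2}}{3} = - \frac{B V \frac{1 + V}{2 + B}}{3} = - \frac{B V \frac{1}{2 + B} \left(1 + V\right)}{3} = - \frac{B V \left(1 + V\right)}{3 \left(2 + B\right)}$)
$\left(b{\left(d,4 \right)} - 438\right) w{\left(9,0 \right)} = \left(4 - 438\right) \left(\left(-1\right) 9 \cdot 0 \frac{1}{6 + 3 \cdot 9} \left(1 + 0\right)\right) = - 434 \left(\left(-1\right) 9 \cdot 0 \frac{1}{6 + 27} \cdot 1\right) = - 434 \left(\left(-1\right) 9 \cdot 0 \cdot \frac{1}{33} \cdot 1\right) = \left(-434\right) 0 = 0$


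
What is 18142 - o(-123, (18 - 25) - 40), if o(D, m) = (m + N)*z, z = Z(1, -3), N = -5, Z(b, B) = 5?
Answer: 18402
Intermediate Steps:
z = 5
o(D, m) = -25 + 5*m (o(D, m) = (m - 5)*5 = (-5 + m)*5 = -25 + 5*m)
18142 - o(-123, (18 - 25) - 40) = 18142 - (-25 + 5*((18 - 25) - 40)) = 18142 - (-25 + 5*(-7 - 40)) = 18142 - (-25 + 5*(-47)) = 18142 - (-25 - 235) = 18142 - 1*(-260) = 18142 + 260 = 18402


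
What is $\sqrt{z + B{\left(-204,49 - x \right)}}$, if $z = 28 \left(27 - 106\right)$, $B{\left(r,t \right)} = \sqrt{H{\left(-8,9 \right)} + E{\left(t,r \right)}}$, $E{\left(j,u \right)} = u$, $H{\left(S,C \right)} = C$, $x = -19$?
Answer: $\sqrt{-2212 + i \sqrt{195}} \approx 0.1485 + 47.032 i$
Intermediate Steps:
$B{\left(r,t \right)} = \sqrt{9 + r}$
$z = -2212$ ($z = 28 \left(-79\right) = -2212$)
$\sqrt{z + B{\left(-204,49 - x \right)}} = \sqrt{-2212 + \sqrt{9 - 204}} = \sqrt{-2212 + \sqrt{-195}} = \sqrt{-2212 + i \sqrt{195}}$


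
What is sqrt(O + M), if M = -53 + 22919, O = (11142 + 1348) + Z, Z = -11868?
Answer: 8*sqrt(367) ≈ 153.26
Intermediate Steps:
O = 622 (O = (11142 + 1348) - 11868 = 12490 - 11868 = 622)
M = 22866
sqrt(O + M) = sqrt(622 + 22866) = sqrt(23488) = 8*sqrt(367)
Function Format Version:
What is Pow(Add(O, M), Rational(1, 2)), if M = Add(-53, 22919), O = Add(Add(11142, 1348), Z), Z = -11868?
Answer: Mul(8, Pow(367, Rational(1, 2))) ≈ 153.26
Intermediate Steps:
O = 622 (O = Add(Add(11142, 1348), -11868) = Add(12490, -11868) = 622)
M = 22866
Pow(Add(O, M), Rational(1, 2)) = Pow(Add(622, 22866), Rational(1, 2)) = Pow(23488, Rational(1, 2)) = Mul(8, Pow(367, Rational(1, 2)))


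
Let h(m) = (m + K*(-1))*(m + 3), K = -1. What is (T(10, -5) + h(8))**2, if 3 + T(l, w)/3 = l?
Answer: 14400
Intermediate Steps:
T(l, w) = -9 + 3*l
h(m) = (1 + m)*(3 + m) (h(m) = (m - 1*(-1))*(m + 3) = (m + 1)*(3 + m) = (1 + m)*(3 + m))
(T(10, -5) + h(8))**2 = ((-9 + 3*10) + (3 + 8**2 + 4*8))**2 = ((-9 + 30) + (3 + 64 + 32))**2 = (21 + 99)**2 = 120**2 = 14400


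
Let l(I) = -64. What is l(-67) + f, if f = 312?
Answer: 248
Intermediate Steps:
l(-67) + f = -64 + 312 = 248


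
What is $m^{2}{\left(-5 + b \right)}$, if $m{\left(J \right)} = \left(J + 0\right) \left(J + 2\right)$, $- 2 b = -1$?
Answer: $\frac{2025}{16} \approx 126.56$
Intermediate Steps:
$b = \frac{1}{2}$ ($b = \left(- \frac{1}{2}\right) \left(-1\right) = \frac{1}{2} \approx 0.5$)
$m{\left(J \right)} = J \left(2 + J\right)$
$m^{2}{\left(-5 + b \right)} = \left(\left(-5 + \frac{1}{2}\right) \left(2 + \left(-5 + \frac{1}{2}\right)\right)\right)^{2} = \left(- \frac{9 \left(2 - \frac{9}{2}\right)}{2}\right)^{2} = \left(\left(- \frac{9}{2}\right) \left(- \frac{5}{2}\right)\right)^{2} = \left(\frac{45}{4}\right)^{2} = \frac{2025}{16}$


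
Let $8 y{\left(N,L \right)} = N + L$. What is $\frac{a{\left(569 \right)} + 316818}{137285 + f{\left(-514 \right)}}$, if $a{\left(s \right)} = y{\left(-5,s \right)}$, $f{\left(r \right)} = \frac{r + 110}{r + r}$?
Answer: $\frac{54293563}{23521564} \approx 2.3082$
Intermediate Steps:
$f{\left(r \right)} = \frac{110 + r}{2 r}$
$y{\left(N,L \right)} = \frac{L}{8} + \frac{N}{8}$ ($y{\left(N,L \right)} = \frac{N + L}{8} = \frac{L + N}{8} = \frac{L}{8} + \frac{N}{8}$)
$a{\left(s \right)} = - \frac{5}{8} + \frac{s}{8}$ ($a{\left(s \right)} = \frac{s}{8} + \frac{1}{8} \left(-5\right) = \frac{s}{8} - \frac{5}{8} = - \frac{5}{8} + \frac{s}{8}$)
$\frac{a{\left(569 \right)} + 316818}{137285 + f{\left(-514 \right)}} = \frac{\left(- \frac{5}{8} + \frac{1}{8} \cdot 569\right) + 316818}{137285 + \frac{110 - 514}{2 \left(-514\right)}} = \frac{\left(- \frac{5}{8} + \frac{569}{8}\right) + 316818}{137285 + \frac{1}{2} \left(- \frac{1}{514}\right) \left(-404\right)} = \frac{\frac{141}{2} + 316818}{137285 + \frac{101}{257}} = \frac{633777}{2 \cdot \frac{35282346}{257}} = \frac{633777}{2} \cdot \frac{257}{35282346} = \frac{54293563}{23521564}$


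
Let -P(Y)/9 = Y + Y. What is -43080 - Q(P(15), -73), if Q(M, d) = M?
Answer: -42810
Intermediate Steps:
P(Y) = -18*Y (P(Y) = -9*(Y + Y) = -18*Y)
-43080 - Q(P(15), -73) = -43080 - (-18)*15 = -43080 - 1*(-270) = -43080 + 270 = -42810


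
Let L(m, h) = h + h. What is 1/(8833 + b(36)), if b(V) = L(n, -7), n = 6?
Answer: 1/8819 ≈ 0.00011339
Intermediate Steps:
L(m, h) = 2*h
b(V) = -14 (b(V) = 2*(-7) = -14)
1/(8833 + b(36)) = 1/(8833 - 14) = 1/8819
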